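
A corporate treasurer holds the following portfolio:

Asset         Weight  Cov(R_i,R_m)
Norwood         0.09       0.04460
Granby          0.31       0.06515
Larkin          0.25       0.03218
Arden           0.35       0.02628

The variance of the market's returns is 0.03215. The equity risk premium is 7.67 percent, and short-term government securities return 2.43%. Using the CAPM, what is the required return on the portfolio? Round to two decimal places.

β_Norwood = 0.04460 / 0.03215 = 1.3872
β_Granby = 0.06515 / 0.03215 = 2.0264
β_Larkin = 0.03218 / 0.03215 = 1.0009
β_Arden = 0.02628 / 0.03215 = 0.8174
β_P = Σ w_i β_i = 0.09×1.3872 + 0.31×2.0264 + 0.25×1.0009 + 0.35×0.8174 = 1.2893
E(R_P) = R_f + β_P × MRP = 2.43% + 1.2893 × 7.67% = 12.32%

12.32%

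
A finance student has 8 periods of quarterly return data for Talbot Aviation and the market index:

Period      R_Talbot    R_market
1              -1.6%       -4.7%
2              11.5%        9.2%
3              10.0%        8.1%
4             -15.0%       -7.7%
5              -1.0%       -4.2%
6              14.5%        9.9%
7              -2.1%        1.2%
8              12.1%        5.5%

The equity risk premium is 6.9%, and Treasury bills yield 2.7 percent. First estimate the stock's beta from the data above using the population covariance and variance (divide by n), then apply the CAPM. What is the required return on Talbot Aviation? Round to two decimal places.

Mean R_i = (-1.6 + 11.5 + 10.0 − 15.0 − 1.0 + 14.5 − 2.1 + 12.1) / 8 = 3.5500%
Mean R_m = (-4.7 + 9.2 + 8.1 − 7.7 − 4.2 + 9.9 + 1.2 + 5.5) / 8 = 2.1625%
Σ(R_i − R̄_i)(R_m − R̄_m) = 460.1850  ⇒  Cov = 460.1850 / 8 = 57.5231
Σ(R_m − R̄_m)² = 341.5588  ⇒  Var(R_m) = 341.5588 / 8 = 42.6949
β = Cov / Var(R_m) = 57.5231 / 42.6949 = 1.3473
E(R) = R_f + β × MRP = 2.7% + 1.3473 × 6.9% = 12.00%

12.00%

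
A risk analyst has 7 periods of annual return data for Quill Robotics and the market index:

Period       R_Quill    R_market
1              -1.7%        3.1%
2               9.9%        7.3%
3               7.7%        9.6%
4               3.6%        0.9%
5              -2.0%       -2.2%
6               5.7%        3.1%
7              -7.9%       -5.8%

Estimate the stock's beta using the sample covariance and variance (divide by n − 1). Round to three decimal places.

1.058

Mean R_i = (-1.7 + 9.9 + 7.7 + 3.6 − 2.0 + 5.7 − 7.9) / 7 = 2.1857%
Mean R_m = (3.1 + 7.3 + 9.6 + 0.9 − 2.2 + 3.1 − 5.8) / 7 = 2.2857%
Σ(R_i − R̄_i)(R_m − R̄_m) = 177.0786  ⇒  Cov = 177.0786 / 6 = 29.5131
Σ(R_m − R̄_m)² = 167.3886  ⇒  Var(R_m) = 167.3886 / 6 = 27.8981
β = Cov / Var(R_m) = 29.5131 / 27.8981 = 1.0579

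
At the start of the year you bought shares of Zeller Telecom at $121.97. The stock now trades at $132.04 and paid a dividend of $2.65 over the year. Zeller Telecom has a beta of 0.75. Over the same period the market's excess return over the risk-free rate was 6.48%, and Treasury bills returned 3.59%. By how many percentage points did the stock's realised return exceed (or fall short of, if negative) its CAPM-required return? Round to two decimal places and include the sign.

Realised HPR = (P1 + D1 − P0) / P0 = (132.04 + 2.65 − 121.97) / 121.97 = 12.72 / 121.97 = 10.4288%
CAPM required = R_f + β·MRP = 3.59% + 0.75 × 6.48% = 8.4500%
α = realised − required = 10.4288% − 8.4500% = +1.98%

+1.98%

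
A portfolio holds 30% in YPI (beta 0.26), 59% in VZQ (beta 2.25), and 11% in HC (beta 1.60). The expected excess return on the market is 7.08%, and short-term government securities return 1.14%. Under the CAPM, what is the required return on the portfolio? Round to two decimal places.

β_P = Σ w_i β_i = 0.30×0.26 + 0.59×2.25 + 0.11×1.60 = 1.5815
E(R_P) = R_f + β_P × MRP = 1.14% + 1.5815 × 7.08% = 12.34%

12.34%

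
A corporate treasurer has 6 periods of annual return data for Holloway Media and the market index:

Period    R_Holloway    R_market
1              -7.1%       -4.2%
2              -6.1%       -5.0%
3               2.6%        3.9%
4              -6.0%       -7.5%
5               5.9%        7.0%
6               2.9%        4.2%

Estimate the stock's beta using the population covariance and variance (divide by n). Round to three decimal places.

Mean R_i = (-7.1 − 6.1 + 2.6 − 6.0 + 5.9 + 2.9) / 6 = -1.3000%
Mean R_m = (-4.2 − 5.0 + 3.9 − 7.5 + 7.0 + 4.2) / 6 = -0.2667%
Σ(R_i − R̄_i)(R_m − R̄_m) = 166.8600  ⇒  Cov = 166.8600 / 6 = 27.8100
Σ(R_m − R̄_m)² = 180.3133  ⇒  Var(R_m) = 180.3133 / 6 = 30.0522
β = Cov / Var(R_m) = 27.8100 / 30.0522 = 0.9254

0.925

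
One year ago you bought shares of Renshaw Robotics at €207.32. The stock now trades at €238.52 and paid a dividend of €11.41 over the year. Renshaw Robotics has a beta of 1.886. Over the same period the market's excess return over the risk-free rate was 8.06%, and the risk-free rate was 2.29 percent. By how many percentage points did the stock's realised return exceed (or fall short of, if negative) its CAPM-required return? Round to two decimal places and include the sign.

+3.06%

Realised HPR = (P1 + D1 − P0) / P0 = (238.52 + 11.41 − 207.32) / 207.32 = 42.61 / 207.32 = 20.5528%
CAPM required = R_f + β·MRP = 2.29% + 1.886 × 8.06% = 17.49116%
α = realised − required = 20.5528% − 17.49116% = +3.06%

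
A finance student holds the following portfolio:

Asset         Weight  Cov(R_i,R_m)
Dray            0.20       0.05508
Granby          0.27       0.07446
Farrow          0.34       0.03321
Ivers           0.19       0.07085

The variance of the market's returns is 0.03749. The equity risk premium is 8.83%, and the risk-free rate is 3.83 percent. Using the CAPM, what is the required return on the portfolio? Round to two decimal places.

16.99%

β_Dray = 0.05508 / 0.03749 = 1.4692
β_Granby = 0.07446 / 0.03749 = 1.9861
β_Farrow = 0.03321 / 0.03749 = 0.8858
β_Ivers = 0.07085 / 0.03749 = 1.8898
β_P = Σ w_i β_i = 0.20×1.4692 + 0.27×1.9861 + 0.34×0.8858 + 0.19×1.8898 = 1.4903
E(R_P) = R_f + β_P × MRP = 3.83% + 1.4903 × 8.83% = 16.99%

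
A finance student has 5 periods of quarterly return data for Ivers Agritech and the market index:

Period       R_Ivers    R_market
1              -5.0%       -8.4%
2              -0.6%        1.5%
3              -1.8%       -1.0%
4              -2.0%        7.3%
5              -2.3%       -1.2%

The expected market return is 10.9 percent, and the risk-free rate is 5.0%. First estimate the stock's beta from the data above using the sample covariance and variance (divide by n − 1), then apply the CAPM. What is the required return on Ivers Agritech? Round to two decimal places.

Mean R_i = (-5.0 − 0.6 − 1.8 − 2.0 − 2.3) / 5 = -2.3400%
Mean R_m = (-8.4 + 1.5 − 1.0 + 7.3 − 1.2) / 5 = -0.3600%
Σ(R_i − R̄_i)(R_m − R̄_m) = 26.8480  ⇒  Cov = 26.8480 / 4 = 6.7120
Σ(R_m − R̄_m)² = 127.8920  ⇒  Var(R_m) = 127.8920 / 4 = 31.9730
β = Cov / Var(R_m) = 6.7120 / 31.9730 = 0.2099
MRP = 10.9% − 5.0% = 5.90%
E(R) = R_f + β × MRP = 5.0% + 0.2099 × 5.9% = 6.24%

6.24%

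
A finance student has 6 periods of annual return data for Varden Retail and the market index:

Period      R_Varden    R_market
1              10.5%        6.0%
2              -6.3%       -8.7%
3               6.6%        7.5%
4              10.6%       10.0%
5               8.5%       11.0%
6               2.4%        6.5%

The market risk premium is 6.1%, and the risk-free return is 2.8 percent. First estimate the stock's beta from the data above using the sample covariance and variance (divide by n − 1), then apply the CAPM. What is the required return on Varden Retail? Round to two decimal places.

7.74%

Mean R_i = (10.5 − 6.3 + 6.6 + 10.6 + 8.5 + 2.4) / 6 = 5.3833%
Mean R_m = (6.0 − 8.7 + 7.5 + 10.0 + 11.0 + 6.5) / 6 = 5.3833%
Σ(R_i − R̄_i)(R_m − R̄_m) = 208.5283  ⇒  Cov = 208.5283 / 5 = 41.7057
Σ(R_m − R̄_m)² = 257.3083  ⇒  Var(R_m) = 257.3083 / 5 = 51.4617
β = Cov / Var(R_m) = 41.7057 / 51.4617 = 0.8104
E(R) = R_f + β × MRP = 2.8% + 0.8104 × 6.1% = 7.74%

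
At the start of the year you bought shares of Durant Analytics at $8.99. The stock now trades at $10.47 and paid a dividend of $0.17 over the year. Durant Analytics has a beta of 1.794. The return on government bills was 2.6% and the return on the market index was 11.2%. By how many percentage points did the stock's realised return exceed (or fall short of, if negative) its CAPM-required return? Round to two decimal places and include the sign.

+0.33%

Realised HPR = (P1 + D1 − P0) / P0 = (10.47 + 0.17 − 8.99) / 8.99 = 1.65 / 8.99 = 18.3537%
MRP = 11.2% − 2.6% = 8.60%
CAPM required = R_f + β·MRP = 2.6% + 1.794 × 8.6% = 18.0284%
α = realised − required = 18.3537% − 18.0284% = +0.33%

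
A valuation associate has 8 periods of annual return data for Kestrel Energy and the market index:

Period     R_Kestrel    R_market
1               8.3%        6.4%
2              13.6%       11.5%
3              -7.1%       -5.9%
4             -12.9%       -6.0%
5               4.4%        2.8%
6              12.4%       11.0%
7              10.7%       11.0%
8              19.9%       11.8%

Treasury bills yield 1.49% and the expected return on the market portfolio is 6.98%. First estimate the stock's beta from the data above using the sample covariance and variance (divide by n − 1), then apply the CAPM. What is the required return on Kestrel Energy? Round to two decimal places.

9.16%

Mean R_i = (8.3 + 13.6 − 7.1 − 12.9 + 4.4 + 12.4 + 10.7 + 19.9) / 8 = 6.1625%
Mean R_m = (6.4 + 11.5 − 5.9 − 6.0 + 2.8 + 11.0 + 11.0 + 11.8) / 8 = 5.3250%
Σ(R_i − R̄_i)(R_m − R̄_m) = 567.5275  ⇒  Cov = 567.5275 / 7 = 81.0754
Σ(R_m − R̄_m)² = 406.2550  ⇒  Var(R_m) = 406.2550 / 7 = 58.0364
β = Cov / Var(R_m) = 81.0754 / 58.0364 = 1.3970
MRP = 6.98% − 1.49% = 5.49%
E(R) = R_f + β × MRP = 1.49% + 1.3970 × 5.49% = 9.16%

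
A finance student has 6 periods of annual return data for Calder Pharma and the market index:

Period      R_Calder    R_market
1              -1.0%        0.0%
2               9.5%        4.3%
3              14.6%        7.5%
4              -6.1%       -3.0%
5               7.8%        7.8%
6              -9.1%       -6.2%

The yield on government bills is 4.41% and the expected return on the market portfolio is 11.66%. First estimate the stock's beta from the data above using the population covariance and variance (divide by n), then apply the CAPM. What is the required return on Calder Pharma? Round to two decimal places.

15.78%

Mean R_i = (-1.0 + 9.5 + 14.6 − 6.1 + 7.8 − 9.1) / 6 = 2.6167%
Mean R_m = (0.0 + 4.3 + 7.5 − 3.0 + 7.8 − 6.2) / 6 = 1.7333%
Σ(R_i − R̄_i)(R_m − R̄_m) = 258.6967  ⇒  Cov = 258.6967 / 6 = 43.1161
Σ(R_m − R̄_m)² = 164.9933  ⇒  Var(R_m) = 164.9933 / 6 = 27.4989
β = Cov / Var(R_m) = 43.1161 / 27.4989 = 1.5679
MRP = 11.66% − 4.41% = 7.25%
E(R) = R_f + β × MRP = 4.41% + 1.5679 × 7.25% = 15.78%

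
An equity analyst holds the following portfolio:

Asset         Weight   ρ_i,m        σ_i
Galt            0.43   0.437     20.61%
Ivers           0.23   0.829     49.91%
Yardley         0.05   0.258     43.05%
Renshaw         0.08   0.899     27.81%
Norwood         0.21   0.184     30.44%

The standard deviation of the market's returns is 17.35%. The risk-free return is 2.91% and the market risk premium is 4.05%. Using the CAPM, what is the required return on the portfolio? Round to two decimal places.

β_Galt = 0.437 × 20.61% / 17.35% = 0.5191
β_Ivers = 0.829 × 49.91% / 17.35% = 2.3847
β_Yardley = 0.258 × 43.05% / 17.35% = 0.6402
β_Renshaw = 0.899 × 27.81% / 17.35% = 1.4410
β_Norwood = 0.184 × 30.44% / 17.35% = 0.3228
β_P = Σ w_i β_i = 0.43×0.5191 + 0.23×2.3847 + 0.05×0.6402 + 0.08×1.4410 + 0.21×0.3228 = 0.9868
E(R_P) = R_f + β_P × MRP = 2.91% + 0.9868 × 4.05% = 6.91%

6.91%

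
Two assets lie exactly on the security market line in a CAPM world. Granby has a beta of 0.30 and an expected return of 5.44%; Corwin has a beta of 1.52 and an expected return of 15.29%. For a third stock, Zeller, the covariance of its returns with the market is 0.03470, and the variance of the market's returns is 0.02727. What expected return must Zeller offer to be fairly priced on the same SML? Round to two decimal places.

13.29%

MRP = (15.29% − 5.44%) / (1.52 − 0.30) = 8.0738%
R_f = 5.44% − 0.30 × 8.0738% = 3.0179%
β_Zeller = Cov / Var(R_m) = 0.03470 / 0.02727 = 1.2725
E(R_Zeller) = R_f + β × MRP = 3.0179% + 1.2725 × 8.0738% = 13.29%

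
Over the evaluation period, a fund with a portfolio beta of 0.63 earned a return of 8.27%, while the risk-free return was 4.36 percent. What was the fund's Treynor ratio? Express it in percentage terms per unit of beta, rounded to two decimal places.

Treynor = (R_P − R_f) / β_P = (8.27% − 4.36%) / 0.6300 = 3.91% / 0.6300 = 6.21%

6.21%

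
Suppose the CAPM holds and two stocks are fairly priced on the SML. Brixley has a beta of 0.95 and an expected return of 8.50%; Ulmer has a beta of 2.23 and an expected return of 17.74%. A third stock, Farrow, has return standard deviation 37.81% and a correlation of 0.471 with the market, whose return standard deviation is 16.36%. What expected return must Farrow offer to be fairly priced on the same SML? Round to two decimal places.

MRP = (17.74% − 8.50%) / (2.23 − 0.95) = 7.2188%
R_f = 8.50% − 0.95 × 7.2188% = 1.6421%
β_Farrow = ρ·σ_i/σ_m = 0.471 × 37.81 / 16.36 = 1.0885
E(R_Farrow) = R_f + β × MRP = 1.6421% + 1.0885 × 7.2188% = 9.50%

9.50%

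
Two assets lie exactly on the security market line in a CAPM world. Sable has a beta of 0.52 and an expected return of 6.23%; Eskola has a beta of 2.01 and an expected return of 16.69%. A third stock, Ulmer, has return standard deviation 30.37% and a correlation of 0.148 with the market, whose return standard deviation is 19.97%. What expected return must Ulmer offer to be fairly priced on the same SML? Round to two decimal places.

MRP = (16.69% − 6.23%) / (2.01 − 0.52) = 7.0201%
R_f = 6.23% − 0.52 × 7.0201% = 2.5795%
β_Ulmer = ρ·σ_i/σ_m = 0.148 × 30.37 / 19.97 = 0.2251
E(R_Ulmer) = R_f + β × MRP = 2.5795% + 0.2251 × 7.0201% = 4.16%

4.16%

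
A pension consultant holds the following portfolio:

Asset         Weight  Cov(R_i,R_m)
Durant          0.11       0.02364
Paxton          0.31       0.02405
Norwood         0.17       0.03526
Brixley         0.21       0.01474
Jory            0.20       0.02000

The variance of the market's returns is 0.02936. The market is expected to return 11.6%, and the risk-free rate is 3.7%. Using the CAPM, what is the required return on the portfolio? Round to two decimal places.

β_Durant = 0.02364 / 0.02936 = 0.8052
β_Paxton = 0.02405 / 0.02936 = 0.8191
β_Norwood = 0.03526 / 0.02936 = 1.2010
β_Brixley = 0.01474 / 0.02936 = 0.5020
β_Jory = 0.02000 / 0.02936 = 0.6812
β_P = Σ w_i β_i = 0.11×0.8052 + 0.31×0.8191 + 0.17×1.2010 + 0.21×0.5020 + 0.20×0.6812 = 0.7883
MRP = 11.6% − 3.7% = 7.90%
E(R_P) = R_f + β_P × MRP = 3.7% + 0.7883 × 7.9% = 9.93%

9.93%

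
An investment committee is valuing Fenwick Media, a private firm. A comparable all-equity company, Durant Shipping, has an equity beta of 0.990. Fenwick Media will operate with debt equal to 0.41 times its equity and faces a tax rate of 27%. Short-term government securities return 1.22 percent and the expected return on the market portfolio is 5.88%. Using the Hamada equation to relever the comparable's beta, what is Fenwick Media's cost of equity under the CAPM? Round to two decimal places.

7.21%

β_L = β_U × [1 + (1 − t)(D/E)] = 0.990 × [1 + (1 − 0.27) × 0.41]
    = 0.990 × [1 + 0.73 × 0.41] = 0.990 × 1.2993 = 1.2863
MRP = 5.88% − 1.22% = 4.66%
E(R) = R_f + β_L × MRP = 1.22% + 1.2863 × 4.66% = 7.21%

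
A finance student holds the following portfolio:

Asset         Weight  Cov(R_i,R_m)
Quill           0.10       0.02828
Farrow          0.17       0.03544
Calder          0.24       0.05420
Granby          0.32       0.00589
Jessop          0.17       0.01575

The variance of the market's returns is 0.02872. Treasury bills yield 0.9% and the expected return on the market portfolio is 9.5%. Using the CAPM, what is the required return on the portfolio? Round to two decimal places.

β_Quill = 0.02828 / 0.02872 = 0.9847
β_Farrow = 0.03544 / 0.02872 = 1.2340
β_Calder = 0.05420 / 0.02872 = 1.8872
β_Granby = 0.00589 / 0.02872 = 0.2051
β_Jessop = 0.01575 / 0.02872 = 0.5484
β_P = Σ w_i β_i = 0.10×0.9847 + 0.17×1.2340 + 0.24×1.8872 + 0.32×0.2051 + 0.17×0.5484 = 0.9200
MRP = 9.5% − 0.9% = 8.60%
E(R_P) = R_f + β_P × MRP = 0.9% + 0.9200 × 8.6% = 8.81%

8.81%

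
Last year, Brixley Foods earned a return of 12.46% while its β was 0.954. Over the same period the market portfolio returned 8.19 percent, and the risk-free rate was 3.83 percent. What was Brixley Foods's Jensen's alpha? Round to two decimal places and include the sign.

Market excess return = 8.19% − 3.83% = 4.36%
CAPM benchmark = R_f + β(R_m − R_f) = 3.83% + 0.954 × 4.36% = 7.98944%
α = actual − benchmark = 12.46% − 7.98944% = +4.47%

+4.47%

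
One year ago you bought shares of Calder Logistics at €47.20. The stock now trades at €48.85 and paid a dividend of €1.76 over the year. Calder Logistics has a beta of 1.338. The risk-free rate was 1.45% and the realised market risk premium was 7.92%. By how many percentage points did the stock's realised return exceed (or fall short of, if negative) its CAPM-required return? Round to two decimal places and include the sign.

Realised HPR = (P1 + D1 − P0) / P0 = (48.85 + 1.76 − 47.20) / 47.20 = 3.41 / 47.20 = 7.2246%
CAPM required = R_f + β·MRP = 1.45% + 1.338 × 7.92% = 12.04696%
α = realised − required = 7.2246% − 12.04696% = -4.82%

-4.82%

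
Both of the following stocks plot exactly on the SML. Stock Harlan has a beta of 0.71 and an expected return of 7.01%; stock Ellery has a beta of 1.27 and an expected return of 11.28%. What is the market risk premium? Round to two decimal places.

7.63%

Both satisfy E(R) = R_f + β·MRP, so the slope of the SML is
MRP = (11.28% − 7.01%) / (1.27 − 0.71) = 4.27% / 0.56 = 7.6250%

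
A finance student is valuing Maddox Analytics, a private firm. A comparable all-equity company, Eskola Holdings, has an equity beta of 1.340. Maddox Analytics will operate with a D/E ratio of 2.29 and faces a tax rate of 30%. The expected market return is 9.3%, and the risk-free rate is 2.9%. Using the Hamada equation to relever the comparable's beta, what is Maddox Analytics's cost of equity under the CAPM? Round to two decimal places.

25.22%

β_L = β_U × [1 + (1 − t)(D/E)] = 1.340 × [1 + (1 − 0.30) × 2.29]
    = 1.340 × [1 + 0.70 × 2.29] = 1.340 × 2.6030 = 3.4880
MRP = 9.3% − 2.9% = 6.40%
E(R) = R_f + β_L × MRP = 2.9% + 3.4880 × 6.4% = 25.22%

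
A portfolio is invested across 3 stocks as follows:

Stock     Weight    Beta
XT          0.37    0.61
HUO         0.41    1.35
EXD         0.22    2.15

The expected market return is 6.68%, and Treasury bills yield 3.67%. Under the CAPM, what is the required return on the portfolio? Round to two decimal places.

7.44%

β_P = Σ w_i β_i = 0.37×0.61 + 0.41×1.35 + 0.22×2.15 = 1.2522
MRP = 6.68% − 3.67% = 3.01%
E(R_P) = R_f + β_P × MRP = 3.67% + 1.2522 × 3.01% = 7.44%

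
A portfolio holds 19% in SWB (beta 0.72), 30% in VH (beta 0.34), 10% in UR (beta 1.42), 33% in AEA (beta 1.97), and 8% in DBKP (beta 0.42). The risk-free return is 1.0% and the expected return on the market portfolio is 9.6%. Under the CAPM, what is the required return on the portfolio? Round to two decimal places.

10.15%

β_P = Σ w_i β_i = 0.19×0.72 + 0.30×0.34 + 0.10×1.42 + 0.33×1.97 + 0.08×0.42 = 1.0645
MRP = 9.6% − 1.0% = 8.60%
E(R_P) = R_f + β_P × MRP = 1.0% + 1.0645 × 8.6% = 10.15%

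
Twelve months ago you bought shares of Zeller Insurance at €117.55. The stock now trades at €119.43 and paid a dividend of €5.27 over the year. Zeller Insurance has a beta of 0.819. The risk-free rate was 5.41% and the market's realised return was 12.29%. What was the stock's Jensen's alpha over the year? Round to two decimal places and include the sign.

-4.96%

Realised HPR = (P1 + D1 − P0) / P0 = (119.43 + 5.27 − 117.55) / 117.55 = 7.15 / 117.55 = 6.0825%
MRP = 12.29% − 5.41% = 6.88%
CAPM required = R_f + β·MRP = 5.41% + 0.819 × 6.88% = 11.04472%
α = realised − required = 6.0825% − 11.04472% = -4.96%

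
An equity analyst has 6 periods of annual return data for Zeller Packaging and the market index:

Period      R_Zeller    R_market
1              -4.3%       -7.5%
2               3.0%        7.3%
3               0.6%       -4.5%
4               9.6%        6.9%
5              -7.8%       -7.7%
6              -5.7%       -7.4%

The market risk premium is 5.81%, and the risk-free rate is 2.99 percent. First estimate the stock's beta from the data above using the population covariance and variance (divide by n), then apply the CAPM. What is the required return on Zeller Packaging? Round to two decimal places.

Mean R_i = (-4.3 + 3.0 + 0.6 + 9.6 − 7.8 − 5.7) / 6 = -0.7667%
Mean R_m = (-7.5 + 7.3 − 4.5 + 6.9 − 7.7 − 7.4) / 6 = -2.1500%
Σ(R_i − R̄_i)(R_m − R̄_m) = 210.0400  ⇒  Cov = 210.0400 / 6 = 35.0067
Σ(R_m − R̄_m)² = 263.7150  ⇒  Var(R_m) = 263.7150 / 6 = 43.9525
β = Cov / Var(R_m) = 35.0067 / 43.9525 = 0.7965
E(R) = R_f + β × MRP = 2.99% + 0.7965 × 5.81% = 7.62%

7.62%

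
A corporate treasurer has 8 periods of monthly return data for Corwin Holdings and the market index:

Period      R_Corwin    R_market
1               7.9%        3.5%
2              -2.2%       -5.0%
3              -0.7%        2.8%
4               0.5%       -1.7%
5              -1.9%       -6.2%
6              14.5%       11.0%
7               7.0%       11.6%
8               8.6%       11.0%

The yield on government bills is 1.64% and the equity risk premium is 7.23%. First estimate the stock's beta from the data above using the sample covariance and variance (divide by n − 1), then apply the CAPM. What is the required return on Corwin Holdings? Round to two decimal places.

6.87%

Mean R_i = (7.9 − 2.2 − 0.7 + 0.5 − 1.9 + 14.5 + 7.0 + 8.6) / 8 = 4.2125%
Mean R_m = (3.5 − 5.0 + 2.8 − 1.7 − 6.2 + 11.0 + 11.6 + 11.0) / 8 = 3.3750%
Σ(R_i − R̄_i)(R_m − R̄_m) = 269.1825  ⇒  Cov = 269.1825 / 7 = 38.4546
Σ(R_m − R̄_m)² = 371.8550  ⇒  Var(R_m) = 371.8550 / 7 = 53.1221
β = Cov / Var(R_m) = 38.4546 / 53.1221 = 0.7239
E(R) = R_f + β × MRP = 1.64% + 0.7239 × 7.23% = 6.87%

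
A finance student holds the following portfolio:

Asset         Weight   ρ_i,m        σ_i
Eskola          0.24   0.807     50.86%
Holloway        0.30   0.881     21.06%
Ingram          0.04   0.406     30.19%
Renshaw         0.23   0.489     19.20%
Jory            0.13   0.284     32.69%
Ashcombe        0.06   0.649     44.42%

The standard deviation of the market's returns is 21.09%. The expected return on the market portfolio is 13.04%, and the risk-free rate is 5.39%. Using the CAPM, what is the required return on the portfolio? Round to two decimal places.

13.01%

β_Eskola = 0.807 × 50.86% / 21.09% = 1.9461
β_Holloway = 0.881 × 21.06% / 21.09% = 0.8797
β_Ingram = 0.406 × 30.19% / 21.09% = 0.5812
β_Renshaw = 0.489 × 19.20% / 21.09% = 0.4452
β_Jory = 0.284 × 32.69% / 21.09% = 0.4402
β_Ashcombe = 0.649 × 44.42% / 21.09% = 1.3669
β_P = Σ w_i β_i = 0.24×1.9461 + 0.30×0.8797 + 0.04×0.5812 + 0.23×0.4452 + 0.13×0.4402 + 0.06×1.3669 = 0.9959
MRP = 13.04% − 5.39% = 7.65%
E(R_P) = R_f + β_P × MRP = 5.39% + 0.9959 × 7.65% = 13.01%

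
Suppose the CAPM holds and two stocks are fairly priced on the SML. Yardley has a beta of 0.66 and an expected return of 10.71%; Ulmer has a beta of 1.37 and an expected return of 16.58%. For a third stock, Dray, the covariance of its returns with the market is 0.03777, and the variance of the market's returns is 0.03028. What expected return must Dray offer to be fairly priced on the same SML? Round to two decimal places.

MRP = (16.58% − 10.71%) / (1.37 − 0.66) = 8.2676%
R_f = 10.71% − 0.66 × 8.2676% = 5.2534%
β_Dray = Cov / Var(R_m) = 0.03777 / 0.03028 = 1.2474
E(R_Dray) = R_f + β × MRP = 5.2534% + 1.2474 × 8.2676% = 15.57%

15.57%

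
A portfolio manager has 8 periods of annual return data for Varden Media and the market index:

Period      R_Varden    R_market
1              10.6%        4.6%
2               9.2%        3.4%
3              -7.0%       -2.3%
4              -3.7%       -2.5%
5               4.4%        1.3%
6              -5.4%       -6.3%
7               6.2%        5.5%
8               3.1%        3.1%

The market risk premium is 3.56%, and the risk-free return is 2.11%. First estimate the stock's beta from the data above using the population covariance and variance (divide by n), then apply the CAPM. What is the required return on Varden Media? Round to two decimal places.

7.29%

Mean R_i = (10.6 + 9.2 − 7.0 − 3.7 + 4.4 − 5.4 + 6.2 + 3.1) / 8 = 2.1750%
Mean R_m = (4.6 + 3.4 − 2.3 − 2.5 + 1.3 − 6.3 + 5.5 + 3.1) / 8 = 0.8500%
Σ(R_i − R̄_i)(R_m − R̄_m) = 174.0500  ⇒  Cov = 174.0500 / 8 = 21.7563
Σ(R_m − R̄_m)² = 119.7200  ⇒  Var(R_m) = 119.7200 / 8 = 14.9650
β = Cov / Var(R_m) = 21.7563 / 14.9650 = 1.4538
E(R) = R_f + β × MRP = 2.11% + 1.4538 × 3.56% = 7.29%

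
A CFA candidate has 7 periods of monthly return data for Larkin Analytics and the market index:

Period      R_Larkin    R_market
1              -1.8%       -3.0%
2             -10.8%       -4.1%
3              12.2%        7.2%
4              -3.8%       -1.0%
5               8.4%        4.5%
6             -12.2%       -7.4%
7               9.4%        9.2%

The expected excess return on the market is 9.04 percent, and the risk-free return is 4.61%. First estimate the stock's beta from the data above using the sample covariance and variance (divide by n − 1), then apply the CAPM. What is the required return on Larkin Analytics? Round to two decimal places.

18.31%

Mean R_i = (-1.8 − 10.8 + 12.2 − 3.8 + 8.4 − 12.2 + 9.4) / 7 = 0.2000%
Mean R_m = (-3.0 − 4.1 + 7.2 − 1.0 + 4.5 − 7.4 + 9.2) / 7 = 0.7714%
Σ(R_i − R̄_i)(R_m − R̄_m) = 354.8000  ⇒  Cov = 354.8000 / 6 = 59.1333
Σ(R_m − R̄_m)² = 234.1343  ⇒  Var(R_m) = 234.1343 / 6 = 39.0224
β = Cov / Var(R_m) = 59.1333 / 39.0224 = 1.5154
E(R) = R_f + β × MRP = 4.61% + 1.5154 × 9.04% = 18.31%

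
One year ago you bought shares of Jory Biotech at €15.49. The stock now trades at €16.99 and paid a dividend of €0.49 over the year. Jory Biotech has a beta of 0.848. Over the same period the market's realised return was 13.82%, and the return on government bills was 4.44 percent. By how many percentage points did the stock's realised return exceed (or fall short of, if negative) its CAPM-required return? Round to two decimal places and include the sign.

Realised HPR = (P1 + D1 − P0) / P0 = (16.99 + 0.49 − 15.49) / 15.49 = 1.99 / 15.49 = 12.8470%
MRP = 13.82% − 4.44% = 9.38%
CAPM required = R_f + β·MRP = 4.44% + 0.848 × 9.38% = 12.39424%
α = realised − required = 12.8470% − 12.39424% = +0.45%

+0.45%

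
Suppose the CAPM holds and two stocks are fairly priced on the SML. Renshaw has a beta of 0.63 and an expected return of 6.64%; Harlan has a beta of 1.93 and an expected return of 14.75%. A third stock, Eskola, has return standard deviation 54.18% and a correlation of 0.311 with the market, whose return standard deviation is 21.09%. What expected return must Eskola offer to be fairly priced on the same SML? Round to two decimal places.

7.69%

MRP = (14.75% − 6.64%) / (1.93 − 0.63) = 6.2385%
R_f = 6.64% − 0.63 × 6.2385% = 2.7097%
β_Eskola = ρ·σ_i/σ_m = 0.311 × 54.18 / 21.09 = 0.7990
E(R_Eskola) = R_f + β × MRP = 2.7097% + 0.7990 × 6.2385% = 7.69%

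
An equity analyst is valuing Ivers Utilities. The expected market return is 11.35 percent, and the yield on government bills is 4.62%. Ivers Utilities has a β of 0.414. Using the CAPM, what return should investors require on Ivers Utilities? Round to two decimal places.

7.41%

Market risk premium = E(R_m) − R_f = 11.35% − 4.62% = 6.73%
E(R) = R_f + β × MRP = 4.62% + 0.414 × 6.73% = 7.41%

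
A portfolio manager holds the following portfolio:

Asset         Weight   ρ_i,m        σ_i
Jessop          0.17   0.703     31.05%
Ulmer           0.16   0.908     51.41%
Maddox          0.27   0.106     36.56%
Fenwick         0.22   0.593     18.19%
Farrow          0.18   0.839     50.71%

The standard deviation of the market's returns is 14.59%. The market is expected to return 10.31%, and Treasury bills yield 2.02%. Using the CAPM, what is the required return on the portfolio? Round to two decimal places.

14.67%

β_Jessop = 0.703 × 31.05% / 14.59% = 1.4961
β_Ulmer = 0.908 × 51.41% / 14.59% = 3.1995
β_Maddox = 0.106 × 36.56% / 14.59% = 0.2656
β_Fenwick = 0.593 × 18.19% / 14.59% = 0.7393
β_Farrow = 0.839 × 50.71% / 14.59% = 2.9161
β_P = Σ w_i β_i = 0.17×1.4961 + 0.16×3.1995 + 0.27×0.2656 + 0.22×0.7393 + 0.18×2.9161 = 1.5255
MRP = 10.31% − 2.02% = 8.29%
E(R_P) = R_f + β_P × MRP = 2.02% + 1.5255 × 8.29% = 14.67%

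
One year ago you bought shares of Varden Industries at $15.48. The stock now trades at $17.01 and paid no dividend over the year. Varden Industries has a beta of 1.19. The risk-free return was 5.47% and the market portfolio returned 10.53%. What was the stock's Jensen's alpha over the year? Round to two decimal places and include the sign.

-1.61%

Realised HPR = (P1 + D1 − P0) / P0 = (17.01 + 0.00 − 15.48) / 15.48 = 1.53 / 15.48 = 9.8837%
MRP = 10.53% − 5.47% = 5.06%
CAPM required = R_f + β·MRP = 5.47% + 1.19 × 5.06% = 11.4914%
α = realised − required = 9.8837% − 11.4914% = -1.61%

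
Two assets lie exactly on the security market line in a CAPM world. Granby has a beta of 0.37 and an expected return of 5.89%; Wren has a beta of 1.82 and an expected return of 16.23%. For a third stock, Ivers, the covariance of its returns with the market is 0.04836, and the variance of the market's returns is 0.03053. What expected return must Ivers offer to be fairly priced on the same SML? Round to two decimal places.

MRP = (16.23% − 5.89%) / (1.82 − 0.37) = 7.1310%
R_f = 5.89% − 0.37 × 7.1310% = 3.2515%
β_Ivers = Cov / Var(R_m) = 0.04836 / 0.03053 = 1.5840
E(R_Ivers) = R_f + β × MRP = 3.2515% + 1.5840 × 7.1310% = 14.55%

14.55%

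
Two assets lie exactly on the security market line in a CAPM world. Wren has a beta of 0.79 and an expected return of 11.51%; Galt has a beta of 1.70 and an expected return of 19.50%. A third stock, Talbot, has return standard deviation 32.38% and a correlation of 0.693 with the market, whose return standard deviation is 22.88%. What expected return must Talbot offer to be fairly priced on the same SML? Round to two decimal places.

13.18%

MRP = (19.50% − 11.51%) / (1.70 − 0.79) = 8.7802%
R_f = 11.51% − 0.79 × 8.7802% = 4.5736%
β_Talbot = ρ·σ_i/σ_m = 0.693 × 32.38 / 22.88 = 0.9807
E(R_Talbot) = R_f + β × MRP = 4.5736% + 0.9807 × 8.7802% = 13.18%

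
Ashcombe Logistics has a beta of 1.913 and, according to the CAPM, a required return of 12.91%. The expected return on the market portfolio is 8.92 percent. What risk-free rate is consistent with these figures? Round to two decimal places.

4.55%

E(R) = R_f + β(E(R_m) − R_f) = R_f(1 − β) + β·E(R_m)
12.91% = R_f × (1 − 1.913) + 1.913 × 8.92%
12.91% = R_f × -0.913 + 17.06396%
R_f = (12.91% − 17.06396%) / -0.913 = 4.55%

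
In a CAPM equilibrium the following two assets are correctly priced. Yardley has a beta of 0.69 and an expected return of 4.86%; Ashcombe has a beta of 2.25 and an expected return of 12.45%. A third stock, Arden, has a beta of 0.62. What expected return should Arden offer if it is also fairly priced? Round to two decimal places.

4.52%

MRP (SML slope) = (12.45% − 4.86%) / (2.25 − 0.69) = 7.59% / 1.56 = 4.8654%
R_f (intercept) = 4.86% − 0.69 × 4.8654% = 1.5029%
E(R_Arden) = R_f + β × MRP = 1.5029% + 0.62 × 4.8654% = 4.52%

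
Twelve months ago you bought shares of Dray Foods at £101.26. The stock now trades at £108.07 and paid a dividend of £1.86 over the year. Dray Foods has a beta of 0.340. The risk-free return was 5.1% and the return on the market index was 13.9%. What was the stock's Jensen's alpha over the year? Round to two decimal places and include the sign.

Realised HPR = (P1 + D1 − P0) / P0 = (108.07 + 1.86 − 101.26) / 101.26 = 8.67 / 101.26 = 8.5621%
MRP = 13.9% − 5.1% = 8.80%
CAPM required = R_f + β·MRP = 5.1% + 0.340 × 8.8% = 8.0920%
α = realised − required = 8.5621% − 8.0920% = +0.47%

+0.47%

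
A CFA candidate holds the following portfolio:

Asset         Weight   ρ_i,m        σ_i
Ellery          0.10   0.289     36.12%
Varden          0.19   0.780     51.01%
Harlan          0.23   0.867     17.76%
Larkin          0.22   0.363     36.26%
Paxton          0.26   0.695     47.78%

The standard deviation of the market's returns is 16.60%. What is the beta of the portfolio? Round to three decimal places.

1.426

β_Ellery = 0.289 × 36.12% / 16.60% = 0.6288
β_Varden = 0.780 × 51.01% / 16.60% = 2.3969
β_Harlan = 0.867 × 17.76% / 16.60% = 0.9276
β_Larkin = 0.363 × 36.26% / 16.60% = 0.7929
β_Paxton = 0.695 × 47.78% / 16.60% = 2.0004
β_P = Σ w_i β_i = 0.10×0.6288 + 0.19×2.3969 + 0.23×0.9276 + 0.22×0.7929 + 0.26×2.0004 = 1.4262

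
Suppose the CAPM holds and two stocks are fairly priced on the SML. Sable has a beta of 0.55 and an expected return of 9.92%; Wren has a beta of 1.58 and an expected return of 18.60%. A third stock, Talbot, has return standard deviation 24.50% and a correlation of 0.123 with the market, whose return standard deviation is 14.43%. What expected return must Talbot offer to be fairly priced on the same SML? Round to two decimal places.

MRP = (18.60% − 9.92%) / (1.58 − 0.55) = 8.4272%
R_f = 9.92% − 0.55 × 8.4272% = 5.2850%
β_Talbot = ρ·σ_i/σ_m = 0.123 × 24.50 / 14.43 = 0.2088
E(R_Talbot) = R_f + β × MRP = 5.2850% + 0.2088 × 8.4272% = 7.04%

7.04%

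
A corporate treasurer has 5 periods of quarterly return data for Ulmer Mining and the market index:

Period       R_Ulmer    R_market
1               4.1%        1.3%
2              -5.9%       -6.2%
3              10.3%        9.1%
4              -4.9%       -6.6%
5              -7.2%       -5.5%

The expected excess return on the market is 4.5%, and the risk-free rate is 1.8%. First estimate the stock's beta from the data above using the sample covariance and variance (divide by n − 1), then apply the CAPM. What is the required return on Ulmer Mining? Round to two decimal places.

Mean R_i = (4.1 − 5.9 + 10.3 − 4.9 − 7.2) / 5 = -0.7200%
Mean R_m = (1.3 − 6.2 + 9.1 − 6.6 − 5.5) / 5 = -1.5800%
Σ(R_i − R̄_i)(R_m − R̄_m) = 201.8920  ⇒  Cov = 201.8920 / 4 = 50.4730
Σ(R_m − R̄_m)² = 184.2680  ⇒  Var(R_m) = 184.2680 / 4 = 46.0670
β = Cov / Var(R_m) = 50.4730 / 46.0670 = 1.0956
E(R) = R_f + β × MRP = 1.8% + 1.0956 × 4.5% = 6.73%

6.73%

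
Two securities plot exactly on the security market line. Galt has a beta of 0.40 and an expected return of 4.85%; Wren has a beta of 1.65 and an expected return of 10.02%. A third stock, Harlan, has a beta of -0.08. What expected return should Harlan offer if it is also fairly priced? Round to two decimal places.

2.86%

MRP (SML slope) = (10.02% − 4.85%) / (1.65 − 0.40) = 5.17% / 1.25 = 4.1360%
R_f (intercept) = 4.85% − 0.40 × 4.1360% = 3.1956%
E(R_Harlan) = R_f + β × MRP = 3.1956% + -0.08 × 4.1360% = 2.86%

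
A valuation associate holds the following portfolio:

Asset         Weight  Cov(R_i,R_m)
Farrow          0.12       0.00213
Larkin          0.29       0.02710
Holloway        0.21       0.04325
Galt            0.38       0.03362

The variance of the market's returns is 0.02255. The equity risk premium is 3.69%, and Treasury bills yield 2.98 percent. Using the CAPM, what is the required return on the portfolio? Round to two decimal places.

β_Farrow = 0.00213 / 0.02255 = 0.0945
β_Larkin = 0.02710 / 0.02255 = 1.2018
β_Holloway = 0.04325 / 0.02255 = 1.9180
β_Galt = 0.03362 / 0.02255 = 1.4909
β_P = Σ w_i β_i = 0.12×0.0945 + 0.29×1.2018 + 0.21×1.9180 + 0.38×1.4909 = 1.3292
E(R_P) = R_f + β_P × MRP = 2.98% + 1.3292 × 3.69% = 7.88%

7.88%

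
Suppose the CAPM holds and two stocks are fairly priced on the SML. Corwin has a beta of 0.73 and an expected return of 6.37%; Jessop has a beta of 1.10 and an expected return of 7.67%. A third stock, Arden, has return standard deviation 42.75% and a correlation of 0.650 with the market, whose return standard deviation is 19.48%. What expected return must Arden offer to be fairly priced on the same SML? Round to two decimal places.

8.82%

MRP = (7.67% − 6.37%) / (1.10 − 0.73) = 3.5135%
R_f = 6.37% − 0.73 × 3.5135% = 3.8051%
β_Arden = ρ·σ_i/σ_m = 0.650 × 42.75 / 19.48 = 1.4265
E(R_Arden) = R_f + β × MRP = 3.8051% + 1.4265 × 3.5135% = 8.82%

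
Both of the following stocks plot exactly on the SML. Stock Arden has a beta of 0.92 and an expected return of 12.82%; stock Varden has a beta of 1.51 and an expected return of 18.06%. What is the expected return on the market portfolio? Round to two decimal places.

Both satisfy E(R) = R_f + β·MRP, so the slope of the SML is
MRP = (18.06% − 12.82%) / (1.51 − 0.92) = 5.24% / 0.59 = 8.8814%
R_f = E(R_Arden) − β_Arden·MRP = 12.82% − 0.92 × 8.8814% = 4.6491%
E(R_m) = R_f + MRP = 4.6491% + 8.8814% = 13.53%

13.53%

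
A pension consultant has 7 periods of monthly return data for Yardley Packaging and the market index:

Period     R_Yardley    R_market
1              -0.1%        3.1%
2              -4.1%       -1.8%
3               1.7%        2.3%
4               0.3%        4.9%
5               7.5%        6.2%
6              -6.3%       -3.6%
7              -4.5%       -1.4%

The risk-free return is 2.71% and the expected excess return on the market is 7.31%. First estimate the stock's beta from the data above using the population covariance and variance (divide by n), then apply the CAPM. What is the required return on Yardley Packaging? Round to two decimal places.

11.22%

Mean R_i = (-0.1 − 4.1 + 1.7 + 0.3 + 7.5 − 6.3 − 4.5) / 7 = -0.7857%
Mean R_m = (3.1 − 1.8 + 2.3 + 4.9 + 6.2 − 3.6 − 1.4) / 7 = 1.3857%
Σ(R_i − R̄_i)(R_m − R̄_m) = 95.5514  ⇒  Cov = 95.5514 / 7 = 13.6502
Σ(R_m − R̄_m)² = 82.0686  ⇒  Var(R_m) = 82.0686 / 7 = 11.7241
β = Cov / Var(R_m) = 13.6502 / 11.7241 = 1.1643
E(R) = R_f + β × MRP = 2.71% + 1.1643 × 7.31% = 11.22%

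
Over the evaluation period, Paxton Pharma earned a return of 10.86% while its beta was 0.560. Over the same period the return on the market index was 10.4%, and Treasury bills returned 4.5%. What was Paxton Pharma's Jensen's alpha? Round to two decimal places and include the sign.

Market excess return = 10.4% − 4.5% = 5.90%
CAPM benchmark = R_f + β(R_m − R_f) = 4.5% + 0.560 × 5.9% = 7.8040%
α = actual − benchmark = 10.86% − 7.8040% = +3.06%

+3.06%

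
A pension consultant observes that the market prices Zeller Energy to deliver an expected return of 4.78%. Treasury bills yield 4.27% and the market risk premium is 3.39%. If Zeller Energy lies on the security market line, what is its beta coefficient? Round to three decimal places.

β = (E(R) − R_f) / MRP = (4.78% − 4.27%) / 3.39% = 0.51% / 3.39% = 0.150

0.150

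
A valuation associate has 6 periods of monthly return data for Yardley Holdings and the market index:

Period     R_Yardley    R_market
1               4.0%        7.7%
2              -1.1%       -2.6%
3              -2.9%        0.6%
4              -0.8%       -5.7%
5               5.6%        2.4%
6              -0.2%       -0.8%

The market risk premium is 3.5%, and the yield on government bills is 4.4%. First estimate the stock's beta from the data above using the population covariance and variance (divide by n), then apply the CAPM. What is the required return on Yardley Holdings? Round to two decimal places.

Mean R_i = (4.0 − 1.1 − 2.9 − 0.8 + 5.6 − 0.2) / 6 = 0.7667%
Mean R_m = (7.7 − 2.6 + 0.6 − 5.7 + 2.4 − 0.8) / 6 = 0.2667%
Σ(R_i − R̄_i)(R_m − R̄_m) = 48.8533  ⇒  Cov = 48.8533 / 6 = 8.1422
Σ(R_m − R̄_m)² = 104.8733  ⇒  Var(R_m) = 104.8733 / 6 = 17.4789
β = Cov / Var(R_m) = 8.1422 / 17.4789 = 0.4658
E(R) = R_f + β × MRP = 4.4% + 0.4658 × 3.5% = 6.03%

6.03%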